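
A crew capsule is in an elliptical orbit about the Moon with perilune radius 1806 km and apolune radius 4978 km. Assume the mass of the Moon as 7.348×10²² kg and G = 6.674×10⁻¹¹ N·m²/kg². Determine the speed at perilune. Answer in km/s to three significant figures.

μ = GM = 6.674×10⁻¹¹ × 7.348×10²² = 4.904×10¹² m³/s².
Semi-major axis a = (r_p + r_a)/2 = 3392.0 km = 3.392×10⁶ m.
Vis-viva: v² = μ(2/r − 1/a) = 4.904×10¹² × (1.107×10⁻⁶ − 2.948×10⁻⁷) = 3.985×10⁶ m²/s².
v = 1996 m/s = 1.996 km/s.

v ≈ 2.00 km/s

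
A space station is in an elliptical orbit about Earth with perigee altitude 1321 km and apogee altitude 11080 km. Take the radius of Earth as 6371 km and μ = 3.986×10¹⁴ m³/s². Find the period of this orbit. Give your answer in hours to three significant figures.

T ≈ 3.90 hours

r_p = 6371 + 1321 = 7692.0 km = 7.6920×10⁶ m.
r_a = 6371 + 11080 = 17451 km = 1.7451×10⁷ m.
Semi-major axis a = (r_p + r_a)/2 = (7692.0 + 17451)/2 = 12572 km = 1.257×10⁷ m.
By Kepler's third law T = 2π√(a³/μ) = 2π × 2.233×10³ = 1.403×10⁴ s.
= 3.897 hours.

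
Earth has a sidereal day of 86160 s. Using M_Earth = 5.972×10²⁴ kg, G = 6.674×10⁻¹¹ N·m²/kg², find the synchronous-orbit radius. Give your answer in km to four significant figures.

r_sync ≈ 42160 km

μ = GM = 6.674×10⁻¹¹ × 5.972×10²⁴ = 3.986×10¹⁴ m³/s².
A synchronous orbit has period T, so by Kepler's third law a = (μT²/4π²)^(1/3).
μT²/4π² = 3.986×10¹⁴ × (8.616×10⁴)² / 39.48 = 7.495×10²² m³.
a = 4.216×10⁷ m = 42162 km.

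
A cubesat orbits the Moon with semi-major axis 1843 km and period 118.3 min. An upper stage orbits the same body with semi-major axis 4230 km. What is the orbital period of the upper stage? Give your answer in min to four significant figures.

T₂ ≈ 411.3 min

Kepler's third law: T² ∝ a³, so T₂ = T₁ (a₂/a₁)^(3/2).
a₂/a₁ = 2.295, (a₂/a₁)^(3/2) = 3.477.
T₂ = 118.3 × 3.477 = 411.3 min.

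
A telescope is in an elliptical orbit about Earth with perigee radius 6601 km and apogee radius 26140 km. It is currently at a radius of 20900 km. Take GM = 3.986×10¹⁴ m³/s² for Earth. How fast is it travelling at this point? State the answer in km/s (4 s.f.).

v ≈ 3.714 km/s

Semi-major axis a = (r_p + r_a)/2 = 16370 km = 1.637×10⁷ m.
Vis-viva: v² = μ(2/r − 1/a) = 3.986×10¹⁴ × (9.569×10⁻⁸ − 6.109×10⁻⁸) = 1.379×10⁷ m²/s².
v = 3714 m/s = 3.714 km/s.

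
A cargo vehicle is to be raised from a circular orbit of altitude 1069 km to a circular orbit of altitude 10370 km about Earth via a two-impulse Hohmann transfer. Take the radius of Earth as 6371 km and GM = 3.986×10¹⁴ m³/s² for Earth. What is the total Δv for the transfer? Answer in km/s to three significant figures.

r₁ = 6371 + 1069 = 7440.0 km = 7.4400×10⁶ m.
r₂ = 6371 + 10370 = 16741 km = 1.6741×10⁷ m.
Transfer ellipse a_t = (r₁ + r₂)/2 = 1.209×10⁷ m.
At r₁: circular v_c1 = √(μ/r₁) = 7320 m/s; transfer-perigee v_p = √[μ(2/r₁ − 1/a_t)] = 8613 m/s.
Δv₁ = v_p − v_c1 = 1293 m/s.
At r₂: circular v_c2 = √(μ/r₂) = 4880 m/s; transfer-apogee v_a = √[μ(2/r₂ − 1/a_t)] = 3828 m/s.
Δv₂ = v_c2 − v_a = 1052 m/s.
Total Δv = Δv₁ + Δv₂ = 2345 m/s = 2.345 km/s.

Δv_total ≈ 2.35 km/s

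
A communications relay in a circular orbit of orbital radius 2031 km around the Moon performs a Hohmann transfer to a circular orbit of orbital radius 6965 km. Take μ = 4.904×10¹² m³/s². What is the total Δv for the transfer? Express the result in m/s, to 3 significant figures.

r₁ = 2031 km = 2.031×10⁶ m.
r₂ = 6965 km = 6.965×10⁶ m.
Transfer ellipse a_t = (r₁ + r₂)/2 = 4.498×10⁶ m.
At r₁: circular v_c1 = √(μ/r₁) = 1554 m/s; transfer-perilune v_p = √[μ(2/r₁ − 1/a_t)] = 1934 m/s.
Δv₁ = v_p − v_c1 = 379.7 m/s.
At r₂: circular v_c2 = √(μ/r₂) = 839.1 m/s; transfer-apolune v_a = √[μ(2/r₂ − 1/a_t)] = 563.8 m/s.
Δv₂ = v_c2 − v_a = 275.3 m/s.
Total Δv = Δv₁ + Δv₂ = 655.0 m/s.

Δv_total ≈ 655 m/s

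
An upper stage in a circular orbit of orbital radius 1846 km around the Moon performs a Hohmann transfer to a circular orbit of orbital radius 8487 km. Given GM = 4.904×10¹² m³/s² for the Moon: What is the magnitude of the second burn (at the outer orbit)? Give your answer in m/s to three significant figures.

Δv ≈ 306 m/s

r₁ = 1846 km = 1.846×10⁶ m.
r₂ = 8487 km = 8.487×10⁶ m.
Transfer ellipse a_t = (r₁ + r₂)/2 = 5.166×10⁶ m.
At r₁: circular v_c1 = √(μ/r₁) = 1630 m/s; transfer-perilune v_p = √[μ(2/r₁ − 1/a_t)] = 2089 m/s.
At r₂: circular v_c2 = √(μ/r₂) = 760.1 m/s; transfer-apolune v_a = √[μ(2/r₂ − 1/a_t)] = 454.4 m/s.
Δv₂ = v_c2 − v_a = 305.8 m/s.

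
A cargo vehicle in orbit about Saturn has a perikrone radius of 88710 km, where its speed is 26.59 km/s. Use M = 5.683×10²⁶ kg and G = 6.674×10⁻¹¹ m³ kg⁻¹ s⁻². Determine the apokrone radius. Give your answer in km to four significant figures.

apokrone radius ≈ 4.236×10⁵ km

μ = GM = 6.674×10⁻¹¹ × 5.683×10²⁶ = 3.793×10¹⁶ m³/s².
r_p = 8.871×10⁷ m.
Specific energy ε = v²/2 − μ/r = -7.404×10⁷ J/kg, so a = −μ/(2ε) = 2.561×10⁸ m.
The apsides satisfy r_p + r_a = 2a, so the apokrone radius is 2a − r_p = 4.236×10⁸ m = 4.2356×10⁵ km.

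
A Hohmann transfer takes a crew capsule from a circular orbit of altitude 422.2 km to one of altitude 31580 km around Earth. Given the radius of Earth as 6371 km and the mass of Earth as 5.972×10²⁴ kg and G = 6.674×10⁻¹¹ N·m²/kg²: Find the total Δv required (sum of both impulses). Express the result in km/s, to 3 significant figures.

Δv_total ≈ 3.77 km/s

μ = GM = 6.674×10⁻¹¹ × 5.972×10²⁴ = 3.986×10¹⁴ m³/s².
r₁ = 6371 + 422.2 = 6793.2 km = 6.7932×10⁶ m.
r₂ = 6371 + 31580 = 37951 km = 3.7951×10⁷ m.
Transfer ellipse a_t = (r₁ + r₂)/2 = 2.237×10⁷ m.
At r₁: circular v_c1 = √(μ/r₁) = 7660 m/s; transfer-perigee v_p = √[μ(2/r₁ − 1/a_t)] = 9976 m/s.
Δv₁ = v_p − v_c1 = 2317 m/s.
At r₂: circular v_c2 = √(μ/r₂) = 3241 m/s; transfer-apogee v_a = √[μ(2/r₂ − 1/a_t)] = 1786 m/s.
Δv₂ = v_c2 − v_a = 1455 m/s.
Total Δv = Δv₁ + Δv₂ = 3772 m/s = 3.772 km/s.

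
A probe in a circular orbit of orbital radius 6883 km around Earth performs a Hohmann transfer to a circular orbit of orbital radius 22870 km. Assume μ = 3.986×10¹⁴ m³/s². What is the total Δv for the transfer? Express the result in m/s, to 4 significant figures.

r₁ = 6883 km = 6.883×10⁶ m.
r₂ = 22870 km = 2.287×10⁷ m.
Transfer ellipse a_t = (r₁ + r₂)/2 = 1.488×10⁷ m.
At r₁: circular v_c1 = √(μ/r₁) = 7610 m/s; transfer-perigee v_p = √[μ(2/r₁ − 1/a_t)] = 9435 m/s.
Δv₁ = v_p − v_c1 = 1826 m/s.
At r₂: circular v_c2 = √(μ/r₂) = 4175 m/s; transfer-apogee v_a = √[μ(2/r₂ − 1/a_t)] = 2840 m/s.
Δv₂ = v_c2 − v_a = 1335 m/s.
Total Δv = Δv₁ + Δv₂ = 3161 m/s.

Δv_total ≈ 3161 m/s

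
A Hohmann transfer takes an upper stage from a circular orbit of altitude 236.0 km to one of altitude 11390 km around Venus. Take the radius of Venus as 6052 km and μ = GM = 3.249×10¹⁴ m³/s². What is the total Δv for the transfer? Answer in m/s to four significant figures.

r₁ = 6052 + 236.0 = 6288.0 km = 6.2880×10⁶ m.
r₂ = 6052 + 11390 = 17442 km = 1.7442×10⁷ m.
Transfer ellipse a_t = (r₁ + r₂)/2 = 1.186×10⁷ m.
At r₁: circular v_c1 = √(μ/r₁) = 7188 m/s; transfer-periapsis v_p = √[μ(2/r₁ − 1/a_t)] = 8715 m/s.
Δv₁ = v_p − v_c1 = 1527 m/s.
At r₂: circular v_c2 = √(μ/r₂) = 4316 m/s; transfer-apoapsis v_a = √[μ(2/r₂ − 1/a_t)] = 3142 m/s.
Δv₂ = v_c2 − v_a = 1174 m/s.
Total Δv = Δv₁ + Δv₂ = 2701 m/s.

Δv_total ≈ 2701 m/s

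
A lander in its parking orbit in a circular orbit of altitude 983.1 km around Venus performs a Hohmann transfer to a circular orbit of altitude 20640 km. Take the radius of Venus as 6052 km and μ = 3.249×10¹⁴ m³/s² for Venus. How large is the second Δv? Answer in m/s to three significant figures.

Δv ≈ 1240 m/s

r₁ = 6052 + 983.1 = 7035.1 km = 7.0351×10⁶ m.
r₂ = 6052 + 20640 = 26692 km = 2.6692×10⁷ m.
Transfer ellipse a_t = (r₁ + r₂)/2 = 1.686×10⁷ m.
At r₁: circular v_c1 = √(μ/r₁) = 6796 m/s; transfer-periapsis v_p = √[μ(2/r₁ − 1/a_t)] = 8550 m/s.
At r₂: circular v_c2 = √(μ/r₂) = 3489 m/s; transfer-apoapsis v_a = √[μ(2/r₂ − 1/a_t)] = 2253 m/s.
Δv₂ = v_c2 − v_a = 1235 m/s.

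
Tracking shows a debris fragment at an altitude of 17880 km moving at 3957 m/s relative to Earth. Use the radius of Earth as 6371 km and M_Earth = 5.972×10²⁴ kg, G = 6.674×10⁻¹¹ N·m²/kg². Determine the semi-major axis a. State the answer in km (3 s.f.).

μ = GM = 6.674×10⁻¹¹ × 5.972×10²⁴ = 3.986×10¹⁴ m³/s².
r = 6371 + 17880 = 24251 km = 2.425×10⁷ m.
Specific orbital energy ε = v²/2 − μ/r = (3957)²/2 − 3.986×10¹⁴/2.425×10⁷ = -8.606×10⁶ J/kg.
Since ε = −μ/(2a), a = −μ/(2ε) = 2.316×10⁷ m = 23156 km.

a ≈ 23200 km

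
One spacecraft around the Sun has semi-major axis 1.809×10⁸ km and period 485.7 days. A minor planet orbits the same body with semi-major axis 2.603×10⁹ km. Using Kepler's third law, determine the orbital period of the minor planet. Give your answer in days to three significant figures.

T₂ ≈ 26500 days

Kepler's third law: T² ∝ a³, so T₂ = T₁ (a₂/a₁)^(3/2).
a₂/a₁ = 14.39, (a₂/a₁)^(3/2) = 54.58.
T₂ = 485.7 × 54.58 = 26510 days.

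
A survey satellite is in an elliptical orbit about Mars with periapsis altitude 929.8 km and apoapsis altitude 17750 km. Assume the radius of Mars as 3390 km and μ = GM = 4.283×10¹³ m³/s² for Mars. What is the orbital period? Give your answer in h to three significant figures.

r_p = 3390 + 929.8 = 4319.8 km = 4.3198×10⁶ m.
r_a = 3390 + 17750 = 21140 km = 2.1140×10⁷ m.
Semi-major axis a = (r_p + r_a)/2 = (4319.8 + 21140)/2 = 12730 km = 1.273×10⁷ m.
By Kepler's third law T = 2π√(a³/μ) = 2π × 6.940×10³ = 4.361×10⁴ s.
= 12.11 h.

T ≈ 12.1 h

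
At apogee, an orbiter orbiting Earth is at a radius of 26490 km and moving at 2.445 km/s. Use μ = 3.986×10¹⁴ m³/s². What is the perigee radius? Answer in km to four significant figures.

r_a = 2.649×10⁷ m.
Specific energy ε = v²/2 − μ/r = -1.206×10⁷ J/kg, so a = −μ/(2ε) = 1.653×10⁷ m.
The apsides satisfy r_p + r_a = 2a, so the perigee radius is 2a − r_a = 6.566×10⁶ m = 6566.4 km.

perigee radius ≈ 6566 km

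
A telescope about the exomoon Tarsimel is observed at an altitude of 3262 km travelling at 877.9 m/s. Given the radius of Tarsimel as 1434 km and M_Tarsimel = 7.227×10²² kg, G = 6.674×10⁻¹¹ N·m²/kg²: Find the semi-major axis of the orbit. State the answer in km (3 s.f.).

μ = GM = 6.674×10⁻¹¹ × 7.227×10²² = 4.823×10¹² m³/s².
r = 1434 + 3262 = 4696.0 km = 4.696×10⁶ m.
Vis-viva rearranged: 1/a = 2/r − v²/μ = 4.259×10⁻⁷ − 1.598×10⁻⁷ = 2.661×10⁻⁷ m⁻¹.
a = 3.758×10⁶ m = 3757.9 km.

a ≈ 3760 km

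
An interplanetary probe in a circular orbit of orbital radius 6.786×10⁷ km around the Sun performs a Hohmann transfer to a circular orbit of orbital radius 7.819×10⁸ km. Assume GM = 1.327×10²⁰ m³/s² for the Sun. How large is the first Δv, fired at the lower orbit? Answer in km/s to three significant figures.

Δv ≈ 15.8 km/s

r₁ = 6.786×10⁷ km = 6.786×10¹⁰ m.
r₂ = 7.819×10⁸ km = 7.819×10¹¹ m.
Transfer ellipse a_t = (r₁ + r₂)/2 = 4.249×10¹¹ m.
At r₁: circular v_c1 = √(μ/r₁) = 44220 m/s; transfer-perihelion v_p = √[μ(2/r₁ − 1/a_t)] = 59990 m/s.
Δv₁ = v_p − v_c1 = 15770 m/s.
= 15.77 km/s.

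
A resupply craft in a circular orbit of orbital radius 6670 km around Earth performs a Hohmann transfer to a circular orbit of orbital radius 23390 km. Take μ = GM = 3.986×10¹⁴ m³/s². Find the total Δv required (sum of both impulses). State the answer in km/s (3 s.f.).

Δv_total ≈ 3.29 km/s

r₁ = 6670 km = 6.670×10⁶ m.
r₂ = 23390 km = 2.339×10⁷ m.
Transfer ellipse a_t = (r₁ + r₂)/2 = 1.503×10⁷ m.
At r₁: circular v_c1 = √(μ/r₁) = 7730 m/s; transfer-perigee v_p = √[μ(2/r₁ − 1/a_t)] = 9644 m/s.
Δv₁ = v_p − v_c1 = 1913 m/s.
At r₂: circular v_c2 = √(μ/r₂) = 4128 m/s; transfer-apogee v_a = √[μ(2/r₂ − 1/a_t)] = 2750 m/s.
Δv₂ = v_c2 − v_a = 1378 m/s.
Total Δv = Δv₁ + Δv₂ = 3291 m/s = 3.291 km/s.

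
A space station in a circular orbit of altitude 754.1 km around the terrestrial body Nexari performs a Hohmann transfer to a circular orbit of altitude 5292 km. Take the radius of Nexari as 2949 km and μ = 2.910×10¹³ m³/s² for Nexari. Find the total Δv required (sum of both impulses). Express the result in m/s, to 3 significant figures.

r₁ = 2949 + 754.1 = 3703.1 km = 3.7031×10⁶ m.
r₂ = 2949 + 5292 = 8241.0 km = 8.2410×10⁶ m.
Transfer ellipse a_t = (r₁ + r₂)/2 = 5.972×10⁶ m.
At r₁: circular v_c1 = √(μ/r₁) = 2803 m/s; transfer-periapsis v_p = √[μ(2/r₁ − 1/a_t)] = 3293 m/s.
Δv₁ = v_p − v_c1 = 489.7 m/s.
At r₂: circular v_c2 = √(μ/r₂) = 1879 m/s; transfer-apoapsis v_a = √[μ(2/r₂ − 1/a_t)] = 1480 m/s.
Δv₂ = v_c2 − v_a = 399.4 m/s.
Total Δv = Δv₁ + Δv₂ = 889.2 m/s.

Δv_total ≈ 889 m/s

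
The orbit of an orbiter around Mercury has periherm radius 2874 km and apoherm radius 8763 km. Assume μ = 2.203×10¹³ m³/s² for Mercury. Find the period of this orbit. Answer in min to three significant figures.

T ≈ 313 min

Semi-major axis a = (r_p + r_a)/2 = (2874.0 + 8763.0)/2 = 5818.5 km = 5.818×10⁶ m.
By Kepler's third law T = 2π√(a³/μ) = 2π × 2.990×10³ = 1.879×10⁴ s.
= 313.1 min.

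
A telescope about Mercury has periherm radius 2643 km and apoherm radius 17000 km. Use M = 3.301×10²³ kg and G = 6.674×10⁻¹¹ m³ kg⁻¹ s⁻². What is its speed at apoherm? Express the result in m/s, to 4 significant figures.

μ = GM = 6.674×10⁻¹¹ × 3.301×10²³ = 2.203×10¹³ m³/s².
Semi-major axis a = (r_p + r_a)/2 = 9821.5 km = 9.822×10⁶ m.
Vis-viva: v² = μ(2/r − 1/a) = 2.203×10¹³ × (1.176×10⁻⁷ − 1.018×10⁻⁷) = 3.487×10⁵ m²/s².
v = 590.5 m/s.

v ≈ 590.5 m/s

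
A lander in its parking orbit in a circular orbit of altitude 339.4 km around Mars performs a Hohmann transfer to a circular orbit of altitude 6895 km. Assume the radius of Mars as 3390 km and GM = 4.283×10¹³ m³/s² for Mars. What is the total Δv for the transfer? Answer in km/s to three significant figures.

r₁ = 3390 + 339.4 = 3729.4 km = 3.7294×10⁶ m.
r₂ = 3390 + 6895 = 10285 km = 1.0285×10⁷ m.
Transfer ellipse a_t = (r₁ + r₂)/2 = 7.007×10⁶ m.
At r₁: circular v_c1 = √(μ/r₁) = 3389 m/s; transfer-periapsis v_p = √[μ(2/r₁ − 1/a_t)] = 4106 m/s.
Δv₁ = v_p − v_c1 = 716.8 m/s.
At r₂: circular v_c2 = √(μ/r₂) = 2041 m/s; transfer-apoapsis v_a = √[μ(2/r₂ − 1/a_t)] = 1489 m/s.
Δv₂ = v_c2 − v_a = 551.9 m/s.
Total Δv = Δv₁ + Δv₂ = 1269 m/s = 1.269 km/s.

Δv_total ≈ 1.27 km/s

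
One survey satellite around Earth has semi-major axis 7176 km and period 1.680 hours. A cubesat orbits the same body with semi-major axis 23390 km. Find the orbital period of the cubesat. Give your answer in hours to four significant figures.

T₂ ≈ 9.886 hours

Kepler's third law: T² ∝ a³, so T₂ = T₁ (a₂/a₁)^(3/2).
a₂/a₁ = 3.259, (a₂/a₁)^(3/2) = 5.885.
T₂ = 1.680 × 5.885 = 9.886 hours.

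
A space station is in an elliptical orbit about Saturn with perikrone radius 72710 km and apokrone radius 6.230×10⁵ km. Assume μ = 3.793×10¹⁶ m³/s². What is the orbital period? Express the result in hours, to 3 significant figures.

T ≈ 58.1 hours

Semi-major axis a = (r_p + r_a)/2 = (72710 + 6.2300×10⁵)/2 = 3.4786×10⁵ km = 3.479×10⁸ m.
By Kepler's third law T = 2π√(a³/μ) = 2π × 3.331×10⁴ = 2.093×10⁵ s.
= 58.14 hours.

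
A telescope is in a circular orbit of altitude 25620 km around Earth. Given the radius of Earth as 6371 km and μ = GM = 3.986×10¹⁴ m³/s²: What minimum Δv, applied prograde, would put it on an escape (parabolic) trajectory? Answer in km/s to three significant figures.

Δv ≈ 1.46 km/s

r = 6371 + 25620 = 31991 km = 3.1991×10⁷ m.
Circular speed v_c = √(μ/r) = 3530 m/s.
Escape speed v_esc = √(2μ/r) = √2 × v_c = 4992 m/s.
Δv = v_esc − v_c = 1462 m/s = 1.462 km/s.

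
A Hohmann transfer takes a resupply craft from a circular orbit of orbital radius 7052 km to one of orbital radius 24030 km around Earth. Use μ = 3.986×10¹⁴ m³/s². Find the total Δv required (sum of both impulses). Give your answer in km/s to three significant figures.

r₁ = 7052 km = 7.052×10⁶ m.
r₂ = 24030 km = 2.403×10⁷ m.
Transfer ellipse a_t = (r₁ + r₂)/2 = 1.554×10⁷ m.
At r₁: circular v_c1 = √(μ/r₁) = 7518 m/s; transfer-perigee v_p = √[μ(2/r₁ − 1/a_t)] = 9349 m/s.
Δv₁ = v_p − v_c1 = 1830 m/s.
At r₂: circular v_c2 = √(μ/r₂) = 4073 m/s; transfer-apogee v_a = √[μ(2/r₂ − 1/a_t)] = 2744 m/s.
Δv₂ = v_c2 − v_a = 1329 m/s.
Total Δv = Δv₁ + Δv₂ = 3160 m/s = 3.160 km/s.

Δv_total ≈ 3.16 km/s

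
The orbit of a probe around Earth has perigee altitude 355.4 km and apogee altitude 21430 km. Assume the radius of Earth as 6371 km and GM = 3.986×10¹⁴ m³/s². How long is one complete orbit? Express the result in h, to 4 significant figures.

r_p = 6371 + 355.4 = 6726.4 km = 6.7264×10⁶ m.
r_a = 6371 + 21430 = 27801 km = 2.7801×10⁷ m.
Semi-major axis a = (r_p + r_a)/2 = (6726.4 + 27801)/2 = 17264 km = 1.726×10⁷ m.
By Kepler's third law T = 2π√(a³/μ) = 2π × 3.593×10³ = 2.257×10⁴ s.
= 6.271 h.

T ≈ 6.271 h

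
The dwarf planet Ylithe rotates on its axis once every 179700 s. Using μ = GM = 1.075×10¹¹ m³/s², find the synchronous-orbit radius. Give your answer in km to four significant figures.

A synchronous orbit has period T, so by Kepler's third law a = (μT²/4π²)^(1/3).
μT²/4π² = 1.075×10¹¹ × (1.797×10⁵)² / 39.48 = 8.793×10¹⁹ m³.
a = 4.447×10⁶ m = 4446.8 km.

r_sync ≈ 4447 km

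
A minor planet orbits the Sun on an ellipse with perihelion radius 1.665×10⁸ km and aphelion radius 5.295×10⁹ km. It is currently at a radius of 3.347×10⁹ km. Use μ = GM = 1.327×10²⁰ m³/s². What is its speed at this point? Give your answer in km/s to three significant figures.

Semi-major axis a = (r_p + r_a)/2 = 2.7308×10⁹ km = 2.731×10¹² m.
Vis-viva: v² = μ(2/r − 1/a) = 1.327×10²⁰ × (5.976×10⁻¹³ − 3.662×10⁻¹³) = 3.070×10⁷ m²/s².
v = 5541 m/s = 5.541 km/s.

v ≈ 5.54 km/s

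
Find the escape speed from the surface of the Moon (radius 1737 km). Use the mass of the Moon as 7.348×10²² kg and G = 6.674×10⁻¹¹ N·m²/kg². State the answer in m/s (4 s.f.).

v_esc ≈ 2376 m/s

μ = GM = 6.674×10⁻¹¹ × 7.348×10²² = 4.904×10¹² m³/s².
r = R = 1.737×10⁶ m.
Escape speed v_esc = √(2μ/r) = √(2 × 4.904×10¹² / 1.737×10⁶) = √(5.647×10⁶) = 2376 m/s.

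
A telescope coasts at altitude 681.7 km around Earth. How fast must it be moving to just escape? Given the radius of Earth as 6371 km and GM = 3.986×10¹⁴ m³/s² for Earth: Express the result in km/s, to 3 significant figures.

r = 6371 + 681.7 = 7052.7 km = 7.0527×10⁶ m.
Escape speed v_esc = √(2μ/r) = √(2 × 3.986×10¹⁴ / 7.053×10⁶) = √(1.130×10⁸) = 10630 m/s.
= 10.63 km/s.

v_esc ≈ 10.6 km/s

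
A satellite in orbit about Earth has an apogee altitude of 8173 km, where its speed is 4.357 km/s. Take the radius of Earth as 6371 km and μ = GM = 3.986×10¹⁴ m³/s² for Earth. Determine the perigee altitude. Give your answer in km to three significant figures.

perigee altitude ≈ 1330 km

r_a = 6371 + 8173 = 14544 km = 1.454×10⁷ m.
Specific energy ε = v²/2 − μ/r = -1.791×10⁷ J/kg, so a = −μ/(2ε) = 1.112×10⁷ m.
The apsides satisfy r_p + r_a = 2a, so the perigee radius is 2a − r_a = 7.706×10⁶ m = 7705.8 km.
Perigee altitude = 7705.8 − 6371 = 1334.8 km.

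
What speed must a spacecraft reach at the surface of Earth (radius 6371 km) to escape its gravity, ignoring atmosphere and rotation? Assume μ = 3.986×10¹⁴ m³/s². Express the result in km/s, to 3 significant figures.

r = R = 6.371×10⁶ m.
Escape speed v_esc = √(2μ/r) = √(2 × 3.986×10¹⁴ / 6.371×10⁶) = √(1.251×10⁸) = 11190 m/s.
= 11.19 km/s.

v_esc ≈ 11.2 km/s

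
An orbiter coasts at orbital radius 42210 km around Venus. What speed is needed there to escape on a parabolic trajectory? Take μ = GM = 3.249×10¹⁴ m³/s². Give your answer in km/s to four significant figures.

r = 42210 km = 4.221×10⁷ m.
Escape speed v_esc = √(2μ/r) = √(2 × 3.249×10¹⁴ / 4.221×10⁷) = √(1.539×10⁷) = 3924 m/s.
= 3.924 km/s.

v_esc ≈ 3.924 km/s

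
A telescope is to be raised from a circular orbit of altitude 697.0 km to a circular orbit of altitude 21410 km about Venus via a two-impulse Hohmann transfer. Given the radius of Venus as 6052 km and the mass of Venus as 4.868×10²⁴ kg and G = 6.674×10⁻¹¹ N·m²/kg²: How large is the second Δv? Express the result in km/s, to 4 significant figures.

μ = GM = 6.674×10⁻¹¹ × 4.868×10²⁴ = 3.249×10¹⁴ m³/s².
r₁ = 6052 + 697.0 = 6749.0 km = 6.7490×10⁶ m.
r₂ = 6052 + 21410 = 27462 km = 2.7462×10⁷ m.
Transfer ellipse a_t = (r₁ + r₂)/2 = 1.711×10⁷ m.
At r₁: circular v_c1 = √(μ/r₁) = 6938 m/s; transfer-periapsis v_p = √[μ(2/r₁ − 1/a_t)] = 8791 m/s.
At r₂: circular v_c2 = √(μ/r₂) = 3440 m/s; transfer-apoapsis v_a = √[μ(2/r₂ − 1/a_t)] = 2160 m/s.
Δv₂ = v_c2 − v_a = 1279 m/s.
= 1.279 km/s.

Δv ≈ 1.279 km/s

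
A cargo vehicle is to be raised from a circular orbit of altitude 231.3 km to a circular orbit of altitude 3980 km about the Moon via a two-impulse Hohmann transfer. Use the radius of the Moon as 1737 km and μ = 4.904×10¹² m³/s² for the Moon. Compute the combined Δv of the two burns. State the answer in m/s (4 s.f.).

r₁ = 1737 + 231.3 = 1968.3 km = 1.9683×10⁶ m.
r₂ = 1737 + 3980 = 5717.0 km = 5.7170×10⁶ m.
Transfer ellipse a_t = (r₁ + r₂)/2 = 3.843×10⁶ m.
At r₁: circular v_c1 = √(μ/r₁) = 1578 m/s; transfer-perilune v_p = √[μ(2/r₁ − 1/a_t)] = 1925 m/s.
Δv₁ = v_p − v_c1 = 346.9 m/s.
At r₂: circular v_c2 = √(μ/r₂) = 926.2 m/s; transfer-apolune v_a = √[μ(2/r₂ − 1/a_t)] = 662.9 m/s.
Δv₂ = v_c2 − v_a = 263.3 m/s.
Total Δv = Δv₁ + Δv₂ = 610.2 m/s.

Δv_total ≈ 610.2 m/s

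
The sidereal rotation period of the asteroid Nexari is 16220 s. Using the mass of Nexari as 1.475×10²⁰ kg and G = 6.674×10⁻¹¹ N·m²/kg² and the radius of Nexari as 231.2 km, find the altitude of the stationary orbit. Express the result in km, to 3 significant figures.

h_sync ≈ 172 km

μ = GM = 6.674×10⁻¹¹ × 1.475×10²⁰ = 9.844×10⁹ m³/s².
A synchronous orbit has period T, so by Kepler's third law a = (μT²/4π²)^(1/3).
μT²/4π² = 9.844×10⁹ × (1.622×10⁴)² / 39.48 = 6.560×10¹⁶ m³.
a = 4.033×10⁵ m = 403.31 km.
Altitude h = a − R = 403.31 − 231.2 = 172.11 km.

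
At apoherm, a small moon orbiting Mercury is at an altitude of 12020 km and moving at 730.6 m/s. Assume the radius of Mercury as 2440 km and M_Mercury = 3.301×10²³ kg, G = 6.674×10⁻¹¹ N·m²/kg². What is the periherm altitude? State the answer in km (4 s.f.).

μ = GM = 6.674×10⁻¹¹ × 3.301×10²³ = 2.203×10¹³ m³/s².
r_a = 2440 + 12020 = 14460 km = 1.446×10⁷ m.
Specific energy ε = v²/2 − μ/r = -1.257×10⁶ J/kg, so a = −μ/(2ε) = 8.765×10⁶ m.
The apsides satisfy r_p + r_a = 2a, so the periherm radius is 2a − r_a = 3.071×10⁶ m = 3070.9 km.
Periherm altitude = 3070.9 − 2440 = 630.94 km.

periherm altitude ≈ 630.9 km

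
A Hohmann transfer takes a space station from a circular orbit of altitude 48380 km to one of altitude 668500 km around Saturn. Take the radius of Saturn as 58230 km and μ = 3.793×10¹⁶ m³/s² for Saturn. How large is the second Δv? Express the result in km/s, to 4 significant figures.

r₁ = 58230 + 48380 = 106610 km = 1.0661×10⁸ m.
r₂ = 58230 + 668500 = 726730 km = 7.2673×10⁸ m.
Transfer ellipse a_t = (r₁ + r₂)/2 = 4.167×10⁸ m.
At r₁: circular v_c1 = √(μ/r₁) = 18860 m/s; transfer-perikrone v_p = √[μ(2/r₁ − 1/a_t)] = 24910 m/s.
At r₂: circular v_c2 = √(μ/r₂) = 7224 m/s; transfer-apokrone v_a = √[μ(2/r₂ − 1/a_t)] = 3654 m/s.
Δv₂ = v_c2 − v_a = 3570 m/s.
= 3.570 km/s.

Δv ≈ 3.570 km/s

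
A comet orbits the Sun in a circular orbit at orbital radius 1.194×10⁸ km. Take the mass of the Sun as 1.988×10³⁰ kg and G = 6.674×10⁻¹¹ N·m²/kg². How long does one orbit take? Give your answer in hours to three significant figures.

T ≈ 6250 hours

μ = GM = 6.674×10⁻¹¹ × 1.988×10³⁰ = 1.327×10²⁰ m³/s².
r = 1.194×10⁸ km = 1.194×10¹¹ m.
Kepler's third law: T = 2π√(r³/μ) = 2π√((1.194×10¹¹)³ / 1.327×10²⁰).
r³/μ = 1.283×10¹³ s², so T = 2π × 3.582×10⁶ = 2.251×10⁷ s.
Converting: 2.251×10⁷ s ÷ 3600 = 6251 hours.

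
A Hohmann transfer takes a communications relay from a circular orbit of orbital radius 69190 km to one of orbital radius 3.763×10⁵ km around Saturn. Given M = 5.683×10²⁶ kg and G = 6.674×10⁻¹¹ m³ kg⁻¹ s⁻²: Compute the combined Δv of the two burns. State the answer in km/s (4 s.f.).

Δv_total ≈ 11.46 km/s

μ = GM = 6.674×10⁻¹¹ × 5.683×10²⁶ = 3.793×10¹⁶ m³/s².
r₁ = 69190 km = 6.919×10⁷ m.
r₂ = 3.763×10⁵ km = 3.763×10⁸ m.
Transfer ellipse a_t = (r₁ + r₂)/2 = 2.227×10⁸ m.
At r₁: circular v_c1 = √(μ/r₁) = 23410 m/s; transfer-perikrone v_p = √[μ(2/r₁ − 1/a_t)] = 30430 m/s.
Δv₁ = v_p − v_c1 = 7018 m/s.
At r₂: circular v_c2 = √(μ/r₂) = 10040 m/s; transfer-apokrone v_a = √[μ(2/r₂ − 1/a_t)] = 5595 m/s.
Δv₂ = v_c2 − v_a = 4444 m/s.
Total Δv = Δv₁ + Δv₂ = 11460 m/s = 11.46 km/s.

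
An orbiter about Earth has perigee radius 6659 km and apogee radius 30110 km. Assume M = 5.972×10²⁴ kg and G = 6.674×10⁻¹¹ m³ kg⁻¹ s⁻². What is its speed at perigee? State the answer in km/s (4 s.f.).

v ≈ 9.901 km/s

μ = GM = 6.674×10⁻¹¹ × 5.972×10²⁴ = 3.986×10¹⁴ m³/s².
Semi-major axis a = (r_p + r_a)/2 = 18384 km = 1.838×10⁷ m.
Vis-viva: v² = μ(2/r − 1/a) = 3.986×10¹⁴ × (3.003×10⁻⁷ − 5.439×10⁻⁸) = 9.803×10⁷ m²/s².
v = 9901 m/s = 9.901 km/s.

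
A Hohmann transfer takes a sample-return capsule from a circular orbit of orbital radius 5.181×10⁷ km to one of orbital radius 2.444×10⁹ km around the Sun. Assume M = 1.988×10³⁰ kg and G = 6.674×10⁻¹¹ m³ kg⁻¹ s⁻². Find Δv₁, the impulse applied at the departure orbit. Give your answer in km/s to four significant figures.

Δv ≈ 20.21 km/s

μ = GM = 6.674×10⁻¹¹ × 1.988×10³⁰ = 1.327×10²⁰ m³/s².
r₁ = 5.181×10⁷ km = 5.181×10¹⁰ m.
r₂ = 2.444×10⁹ km = 2.444×10¹² m.
Transfer ellipse a_t = (r₁ + r₂)/2 = 1.248×10¹² m.
At r₁: circular v_c1 = √(μ/r₁) = 50610 m/s; transfer-perihelion v_p = √[μ(2/r₁ − 1/a_t)] = 70820 m/s.
Δv₁ = v_p − v_c1 = 20210 m/s.
= 20.21 km/s.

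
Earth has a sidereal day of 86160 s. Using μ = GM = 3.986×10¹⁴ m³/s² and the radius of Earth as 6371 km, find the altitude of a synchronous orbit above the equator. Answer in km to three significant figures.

A synchronous orbit has period T, so by Kepler's third law a = (μT²/4π²)^(1/3).
μT²/4π² = 3.986×10¹⁴ × (8.616×10⁴)² / 39.48 = 7.495×10²² m³.
a = 4.216×10⁷ m = 42163 km.
Altitude h = a − R = 42163 − 6371 = 35792 km.

h_sync ≈ 35800 km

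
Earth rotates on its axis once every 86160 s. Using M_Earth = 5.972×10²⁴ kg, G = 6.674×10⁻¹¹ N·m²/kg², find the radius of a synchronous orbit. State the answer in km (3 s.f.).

μ = GM = 6.674×10⁻¹¹ × 5.972×10²⁴ = 3.986×10¹⁴ m³/s².
A synchronous orbit has period T, so by Kepler's third law a = (μT²/4π²)^(1/3).
μT²/4π² = 3.986×10¹⁴ × (8.616×10⁴)² / 39.48 = 7.495×10²² m³.
a = 4.216×10⁷ m = 42162 km.

r_sync ≈ 42200 km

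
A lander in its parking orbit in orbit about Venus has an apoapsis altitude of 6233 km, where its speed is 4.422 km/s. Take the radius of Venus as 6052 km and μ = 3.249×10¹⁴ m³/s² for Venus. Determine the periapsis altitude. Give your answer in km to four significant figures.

periapsis altitude ≈ 1153 km

r_a = 6052 + 6233 = 12285 km = 1.228×10⁷ m.
Specific energy ε = v²/2 − μ/r = -1.667×10⁷ J/kg, so a = −μ/(2ε) = 9.745×10⁶ m.
The apsides satisfy r_p + r_a = 2a, so the periapsis radius is 2a − r_a = 7.205×10⁶ m = 7205.3 km.
Periapsis altitude = 7205.3 − 6052 = 1153.3 km.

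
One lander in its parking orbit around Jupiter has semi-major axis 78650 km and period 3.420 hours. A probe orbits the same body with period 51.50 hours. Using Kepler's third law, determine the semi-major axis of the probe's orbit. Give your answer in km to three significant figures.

a₂ ≈ 4.80×10⁵ km

Kepler's third law: a³ ∝ T², so a₂ = a₁ (T₂/T₁)^(2/3).
T₂/T₁ = 15.06, (T₂/T₁)^(2/3) = 6.098.
a₂ = 78650 × 6.098 = 4.796×10⁵ km.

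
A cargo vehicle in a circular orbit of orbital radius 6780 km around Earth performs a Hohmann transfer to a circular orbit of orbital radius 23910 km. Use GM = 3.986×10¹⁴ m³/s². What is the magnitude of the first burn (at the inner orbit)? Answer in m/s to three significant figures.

r₁ = 6780 km = 6.780×10⁶ m.
r₂ = 23910 km = 2.391×10⁷ m.
Transfer ellipse a_t = (r₁ + r₂)/2 = 1.534×10⁷ m.
At r₁: circular v_c1 = √(μ/r₁) = 7668 m/s; transfer-perigee v_p = √[μ(2/r₁ − 1/a_t)] = 9571 m/s.
Δv₁ = v_p − v_c1 = 1904 m/s.

Δv ≈ 1900 m/s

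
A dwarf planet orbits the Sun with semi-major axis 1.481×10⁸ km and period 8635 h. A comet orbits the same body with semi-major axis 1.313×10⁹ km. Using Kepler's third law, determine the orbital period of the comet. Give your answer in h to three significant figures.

T₂ ≈ 2.28×10⁵ h

Kepler's third law: T² ∝ a³, so T₂ = T₁ (a₂/a₁)^(3/2).
a₂/a₁ = 8.866, (a₂/a₁)^(3/2) = 26.40.
T₂ = 8635 × 26.40 = 2.279×10⁵ h.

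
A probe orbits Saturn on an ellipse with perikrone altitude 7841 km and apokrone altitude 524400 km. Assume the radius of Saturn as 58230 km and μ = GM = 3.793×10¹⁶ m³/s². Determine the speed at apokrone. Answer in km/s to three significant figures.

r_p = 58230 + 7841 = 66071 km = 6.6071×10⁷ m.
r_a = 58230 + 524400 = 582630 km = 5.8263×10⁸ m.
Semi-major axis a = (r_p + r_a)/2 = 3.2435×10⁵ km = 3.244×10⁸ m.
Vis-viva: v² = μ(2/r − 1/a) = 3.793×10¹⁶ × (3.433×10⁻⁹ − 3.083×10⁻⁹) = 1.326×10⁷ m²/s².
v = 3642 m/s = 3.642 km/s.

v ≈ 3.64 km/s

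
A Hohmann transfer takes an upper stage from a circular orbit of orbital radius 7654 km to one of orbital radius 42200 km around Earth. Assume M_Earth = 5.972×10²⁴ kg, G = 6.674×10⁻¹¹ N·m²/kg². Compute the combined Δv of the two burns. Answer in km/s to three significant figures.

Δv_total ≈ 3.54 km/s

μ = GM = 6.674×10⁻¹¹ × 5.972×10²⁴ = 3.986×10¹⁴ m³/s².
r₁ = 7654 km = 7.654×10⁶ m.
r₂ = 42200 km = 4.220×10⁷ m.
Transfer ellipse a_t = (r₁ + r₂)/2 = 2.493×10⁷ m.
At r₁: circular v_c1 = √(μ/r₁) = 7216 m/s; transfer-perigee v_p = √[μ(2/r₁ − 1/a_t)] = 9389 m/s.
Δv₁ = v_p − v_c1 = 2173 m/s.
At r₂: circular v_c2 = √(μ/r₂) = 3073 m/s; transfer-apogee v_a = √[μ(2/r₂ − 1/a_t)] = 1703 m/s.
Δv₂ = v_c2 − v_a = 1370 m/s.
Total Δv = Δv₁ + Δv₂ = 3543 m/s = 3.543 km/s.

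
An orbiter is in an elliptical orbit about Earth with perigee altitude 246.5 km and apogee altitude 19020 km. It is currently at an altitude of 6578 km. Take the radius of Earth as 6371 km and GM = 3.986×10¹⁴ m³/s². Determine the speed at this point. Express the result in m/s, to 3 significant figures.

v ≈ 6050 m/s

r_p = 6371 + 246.5 = 6617.5 km = 6.6175×10⁶ m.
r_a = 6371 + 19020 = 25391 km = 2.5391×10⁷ m.
r = 6371 + 6578 = 12949 km = 1.295×10⁷ m.
Semi-major axis a = (r_p + r_a)/2 = 16004 km = 1.600×10⁷ m.
Vis-viva: v² = μ(2/r − 1/a) = 3.986×10¹⁴ × (1.545×10⁻⁷ − 6.248×10⁻⁸) = 3.666×10⁷ m²/s².
v = 6055 m/s.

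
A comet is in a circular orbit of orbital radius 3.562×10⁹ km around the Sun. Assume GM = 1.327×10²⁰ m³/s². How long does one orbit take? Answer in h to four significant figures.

r = 3.562×10⁹ km = 3.562×10¹² m.
Kepler's third law: T = 2π√(r³/μ) = 2π√((3.562×10¹²)³ / 1.327×10²⁰).
r³/μ = 3.406×10¹⁷ s², so T = 2π × 5.836×10⁸ = 3.667×10⁹ s.
Converting: 3.667×10⁹ s ÷ 3600 = 1.019×10⁶ h.

T ≈ 1019000 h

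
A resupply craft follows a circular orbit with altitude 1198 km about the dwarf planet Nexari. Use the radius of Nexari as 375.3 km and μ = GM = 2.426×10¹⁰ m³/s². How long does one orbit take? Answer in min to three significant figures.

r = 375.3 + 1198 = 1573.3 km = 1.5733×10⁶ m.
Kepler's third law: T = 2π√(r³/μ) = 2π√((1.573×10⁶)³ / 2.426×10¹⁰).
r³/μ = 1.605×10⁸ s², so T = 2π × 1.267×10⁴ = 7.961×10⁴ s.
Converting: 7.961×10⁴ s ÷ 60.00 = 1327 min.

T ≈ 1330 min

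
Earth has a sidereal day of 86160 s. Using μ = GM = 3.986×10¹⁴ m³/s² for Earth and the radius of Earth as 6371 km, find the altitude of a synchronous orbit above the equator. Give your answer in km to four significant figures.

h_sync ≈ 35790 km

A synchronous orbit has period T, so by Kepler's third law a = (μT²/4π²)^(1/3).
μT²/4π² = 3.986×10¹⁴ × (8.616×10⁴)² / 39.48 = 7.495×10²² m³.
a = 4.216×10⁷ m = 42163 km.
Altitude h = a − R = 42163 − 6371 = 35792 km.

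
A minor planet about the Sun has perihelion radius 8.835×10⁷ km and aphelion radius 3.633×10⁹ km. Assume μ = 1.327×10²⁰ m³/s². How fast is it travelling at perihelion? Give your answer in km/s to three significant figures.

v ≈ 54.2 km/s

Semi-major axis a = (r_p + r_a)/2 = 1.8607×10⁹ km = 1.861×10¹² m.
Vis-viva: v² = μ(2/r − 1/a) = 1.327×10²⁰ × (2.264×10⁻¹¹ − 5.374×10⁻¹³) = 2.933×10⁹ m²/s².
v = 54150 m/s = 54.15 km/s.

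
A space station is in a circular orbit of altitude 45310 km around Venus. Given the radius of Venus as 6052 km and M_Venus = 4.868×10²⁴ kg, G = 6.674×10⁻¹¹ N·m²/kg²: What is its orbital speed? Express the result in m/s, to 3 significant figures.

μ = GM = 6.674×10⁻¹¹ × 4.868×10²⁴ = 3.249×10¹⁴ m³/s².
r = 6052 + 45310 = 51362 km = 5.1362×10⁷ m.
For a circular orbit v = √(μ/r) = √(3.249×10¹⁴ / 5.136×10⁷) = √(6.325×10⁶) = 2515 m/s.

v ≈ 2520 m/s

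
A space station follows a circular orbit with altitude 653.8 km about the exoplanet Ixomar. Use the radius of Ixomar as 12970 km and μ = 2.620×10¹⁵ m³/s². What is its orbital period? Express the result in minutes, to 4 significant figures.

r = 12970 + 653.8 = 13624 km = 1.3624×10⁷ m.
Kepler's third law: T = 2π√(r³/μ) = 2π√((1.362×10⁷)³ / 2.620×10¹⁵).
r³/μ = 9.651×10⁵ s², so T = 2π × 9.824×10² = 6.173×10³ s.
Converting: 6.173×10³ s ÷ 60.00 = 102.9 minutes.

T ≈ 102.9 minutes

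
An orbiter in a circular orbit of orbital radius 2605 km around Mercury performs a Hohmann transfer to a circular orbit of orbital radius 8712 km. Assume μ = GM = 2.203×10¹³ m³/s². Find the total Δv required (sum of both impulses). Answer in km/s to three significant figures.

Δv_total ≈ 1.21 km/s

r₁ = 2605 km = 2.605×10⁶ m.
r₂ = 8712 km = 8.712×10⁶ m.
Transfer ellipse a_t = (r₁ + r₂)/2 = 5.658×10⁶ m.
At r₁: circular v_c1 = √(μ/r₁) = 2908 m/s; transfer-periherm v_p = √[μ(2/r₁ − 1/a_t)] = 3608 m/s.
Δv₁ = v_p − v_c1 = 700.3 m/s.
At r₂: circular v_c2 = √(μ/r₂) = 1590 m/s; transfer-apoherm v_a = √[μ(2/r₂ − 1/a_t)] = 1079 m/s.
Δv₂ = v_c2 − v_a = 511.2 m/s.
Total Δv = Δv₁ + Δv₂ = 1212 m/s = 1.212 km/s.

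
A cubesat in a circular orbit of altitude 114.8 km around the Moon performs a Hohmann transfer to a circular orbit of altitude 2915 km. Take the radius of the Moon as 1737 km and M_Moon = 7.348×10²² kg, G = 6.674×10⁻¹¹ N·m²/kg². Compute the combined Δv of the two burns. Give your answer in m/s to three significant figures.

Δv_total ≈ 571 m/s

μ = GM = 6.674×10⁻¹¹ × 7.348×10²² = 4.904×10¹² m³/s².
r₁ = 1737 + 114.8 = 1851.8 km = 1.8518×10⁶ m.
r₂ = 1737 + 2915 = 4652.0 km = 4.6520×10⁶ m.
Transfer ellipse a_t = (r₁ + r₂)/2 = 3.252×10⁶ m.
At r₁: circular v_c1 = √(μ/r₁) = 1627 m/s; transfer-perilune v_p = √[μ(2/r₁ − 1/a_t)] = 1946 m/s.
Δv₁ = v_p − v_c1 = 319.1 m/s.
At r₂: circular v_c2 = √(μ/r₂) = 1027 m/s; transfer-apolune v_a = √[μ(2/r₂ − 1/a_t)] = 774.8 m/s.
Δv₂ = v_c2 − v_a = 251.9 m/s.
Total Δv = Δv₁ + Δv₂ = 571.0 m/s.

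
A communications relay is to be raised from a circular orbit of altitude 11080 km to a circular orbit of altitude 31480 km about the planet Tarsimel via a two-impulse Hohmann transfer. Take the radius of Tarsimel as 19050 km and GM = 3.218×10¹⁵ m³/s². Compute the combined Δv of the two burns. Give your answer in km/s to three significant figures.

Δv_total ≈ 2.32 km/s

r₁ = 19050 + 11080 = 30130 km = 3.0130×10⁷ m.
r₂ = 19050 + 31480 = 50530 km = 5.0530×10⁷ m.
Transfer ellipse a_t = (r₁ + r₂)/2 = 4.033×10⁷ m.
At r₁: circular v_c1 = √(μ/r₁) = 10330 m/s; transfer-periapsis v_p = √[μ(2/r₁ − 1/a_t)] = 11570 m/s.
Δv₁ = v_p − v_c1 = 1233 m/s.
At r₂: circular v_c2 = √(μ/r₂) = 7980 m/s; transfer-apoapsis v_a = √[μ(2/r₂ − 1/a_t)] = 6898 m/s.
Δv₂ = v_c2 − v_a = 1083 m/s.
Total Δv = Δv₁ + Δv₂ = 2316 m/s = 2.316 km/s.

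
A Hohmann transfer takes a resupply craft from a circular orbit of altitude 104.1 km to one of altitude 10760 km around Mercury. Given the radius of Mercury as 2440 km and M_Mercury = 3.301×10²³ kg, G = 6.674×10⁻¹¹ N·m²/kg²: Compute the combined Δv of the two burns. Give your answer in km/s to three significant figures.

μ = GM = 6.674×10⁻¹¹ × 3.301×10²³ = 2.203×10¹³ m³/s².
r₁ = 2440 + 104.1 = 2544.1 km = 2.5441×10⁶ m.
r₂ = 2440 + 10760 = 13200 km = 1.3200×10⁷ m.
Transfer ellipse a_t = (r₁ + r₂)/2 = 7.872×10⁶ m.
At r₁: circular v_c1 = √(μ/r₁) = 2943 m/s; transfer-periherm v_p = √[μ(2/r₁ − 1/a_t)] = 3811 m/s.
Δv₁ = v_p − v_c1 = 867.9 m/s.
At r₂: circular v_c2 = √(μ/r₂) = 1292 m/s; transfer-apoherm v_a = √[μ(2/r₂ − 1/a_t)] = 734.4 m/s.
Δv₂ = v_c2 − v_a = 557.5 m/s.
Total Δv = Δv₁ + Δv₂ = 1425 m/s = 1.425 km/s.

Δv_total ≈ 1.43 km/s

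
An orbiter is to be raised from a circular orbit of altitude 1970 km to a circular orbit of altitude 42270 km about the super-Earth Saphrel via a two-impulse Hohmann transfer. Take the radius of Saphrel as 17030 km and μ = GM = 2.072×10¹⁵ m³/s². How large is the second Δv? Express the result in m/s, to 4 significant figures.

Δv ≈ 1793 m/s

r₁ = 17030 + 1970 = 19000 km = 1.9000×10⁷ m.
r₂ = 17030 + 42270 = 59300 km = 5.9300×10⁷ m.
Transfer ellipse a_t = (r₁ + r₂)/2 = 3.915×10⁷ m.
At r₁: circular v_c1 = √(μ/r₁) = 10440 m/s; transfer-periapsis v_p = √[μ(2/r₁ − 1/a_t)] = 12850 m/s.
At r₂: circular v_c2 = √(μ/r₂) = 5911 m/s; transfer-apoapsis v_a = √[μ(2/r₂ − 1/a_t)] = 4118 m/s.
Δv₂ = v_c2 − v_a = 1793 m/s.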